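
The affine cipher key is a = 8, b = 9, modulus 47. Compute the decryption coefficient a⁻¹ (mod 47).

6

Apply the Euclidean algorithm to 47 and 8:
47 = 5·8 + 7
8 = 1·7 + 1
7 = 7·1 + 0
gcd = 1, so the inverse exists. Back-substitute:
1 = 8 − 7
1 = −47 + 6·8
So 8·6 ≡ 1 (mod 47).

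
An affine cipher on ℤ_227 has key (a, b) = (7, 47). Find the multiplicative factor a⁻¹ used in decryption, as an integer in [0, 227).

65

Apply the Euclidean algorithm to 227 and 7:
227 = 32·7 + 3
7 = 2·3 + 1
3 = 3·1 + 0
gcd = 1, so the inverse exists. Back-substitute:
1 = 7 − 2·3
1 = −2·227 + 65·7
So 7·65 ≡ 1 (mod 227).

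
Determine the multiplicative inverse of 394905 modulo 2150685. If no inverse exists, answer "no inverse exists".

Euclidean algorithm on 2150685, 394905:
2150685 = 5*394905 + 176160
394905 = 2*176160 + 42585
176160 = 4*42585 + 5820
42585 = 7*5820 + 1845
5820 = 3*1845 + 285
1845 = 6*285 + 135
285 = 2*135 + 15
135 = 9*15 + 0
The gcd is 15, not 1, hence no inverse exists.

no inverse exists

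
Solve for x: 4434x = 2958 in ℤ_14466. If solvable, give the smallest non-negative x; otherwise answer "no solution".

First find gcd(4434, 14466):
14466 = 3·4434 + 1164
4434 = 3·1164 + 942
1164 = 1·942 + 222
942 = 4·222 + 54
222 = 4·54 + 6
54 = 9·6 + 0
gcd = 6 and 6 | 2958, so solutions exist. Divide through by 6: 739x ≡ 493 (mod 2411).
Now find 739⁻¹ mod 2411:
2411 = 3·739 + 194
739 = 3·194 + 157
194 = 1·157 + 37
157 = 4·37 + 9
37 = 4·9 + 1
9 = 9·1 + 0
Back-substitute:
1 = 37 − 4·9
1 = −4·157 + 17·37
1 = 17·194 − 21·157
1 = −21·739 + 80·194
1 = 80·2411 − 261·739
So 739·(-261) ≡ 1 (mod 2411), i.e. 739⁻¹ ≡ 2150.
Then x ≡ 2150·493 ≡ 1521 (mod 2411); the smallest non-negative solution is x = 1521.

1521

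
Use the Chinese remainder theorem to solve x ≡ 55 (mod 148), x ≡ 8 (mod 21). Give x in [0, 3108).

2423

Write x = 55 + 148·k. Then 148·k ≡ 8 − 55 ≡ 16 (mod 21).
Need 148⁻¹ mod 21. Extended Euclid on (21, 1):
21 = 21*1 + 0
148⁻¹ ≡ 1 (mod 21), so k ≡ 1·16 ≡ 16 (mod 21).
x = 55 + 148·16 = 2423.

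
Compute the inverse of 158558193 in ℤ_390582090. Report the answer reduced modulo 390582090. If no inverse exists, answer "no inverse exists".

no inverse exists

Euclidean algorithm on 390582090, 158558193:
390582090 = 2×158558193 + 73465704
158558193 = 2×73465704 + 11626785
73465704 = 6×11626785 + 3704994
11626785 = 3×3704994 + 511803
3704994 = 7×511803 + 122373
511803 = 4×122373 + 22311
122373 = 5×22311 + 10818
22311 = 2×10818 + 675
10818 = 16×675 + 18
675 = 37×18 + 9
18 = 2×9 + 0
Since gcd = 9 > 1, 158558193 is not a unit mod 390582090.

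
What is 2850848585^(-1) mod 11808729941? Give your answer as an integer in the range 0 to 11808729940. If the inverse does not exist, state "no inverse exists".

Run Euclid on (11808729941, 2850848585):
11808729941 = 4·2850848585 + 405335601
2850848585 = 7·405335601 + 13499378
405335601 = 30·13499378 + 354261
13499378 = 38·354261 + 37460
354261 = 9·37460 + 17121
37460 = 2·17121 + 3218
17121 = 5·3218 + 1031
3218 = 3·1031 + 125
1031 = 8·125 + 31
125 = 4·31 + 1
31 = 31·1 + 0
The gcd is 1. Working backward:
1 = 125 − 4·31
1 = −4·1031 + 33·125
1 = 33·3218 − 103·1031
1 = −103·17121 + 548·3218
1 = 548·37460 − 1199·17121
1 = −1199·354261 + 11339·37460
1 = 11339·13499378 − 432081·354261
1 = −432081·405335601 + 12973769·13499378
1 = 12973769·2850848585 − 91248464·405335601
1 = −91248464·11808729941 + 377967625·2850848585
So 2850848585·377967625 ≡ 1 (mod 11808729941).

377967625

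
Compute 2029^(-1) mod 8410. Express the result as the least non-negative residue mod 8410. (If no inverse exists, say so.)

Run Euclid on (8410, 2029):
8410 = 4·2029 + 294
2029 = 6·294 + 265
294 = 1·265 + 29
265 = 9·29 + 4
29 = 7·4 + 1
4 = 4·1 + 0
Since gcd(2029, 8410) = 1, back-substitute to write 1 as a combination:
1 = 29 − 7·4
1 = −7·265 + 64·29
1 = 64·294 − 71·265
1 = −71·2029 + 490·294
1 = 490·8410 − 2031·2029
Hence 2029⁻¹ ≡ -2031 ≡ 6379 (mod 8410).

6379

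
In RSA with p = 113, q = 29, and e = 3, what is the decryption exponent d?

2091

φ(n) = (p−1)(q−1) = 112·28 = 3136.
Need d with 3·d ≡ 1 (mod 3136). Apply the extended Euclidean algorithm:
3136 = 1045*3 + 1
3 = 3*1 + 0
Back-substitute:
1 = 3136 − 1045·3
So 3·(-1045) ≡ 1 (mod 3136), hence d ≡ -1045 ≡ 2091 (mod 3136).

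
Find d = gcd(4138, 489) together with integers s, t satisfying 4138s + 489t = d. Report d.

1

Repeated division:
4138 = 8×489 + 226
489 = 2×226 + 37
226 = 6×37 + 4
37 = 9×4 + 1
4 = 4×1 + 0
gcd(4138, 489) = 1.
Working backward:
1 = 37 − 9·4
1 = −9·226 + 55·37
1 = 55·489 − 119·226
1 = −119·4138 + 1007·489
So 1 = (-119)·4138 + (1007)·489.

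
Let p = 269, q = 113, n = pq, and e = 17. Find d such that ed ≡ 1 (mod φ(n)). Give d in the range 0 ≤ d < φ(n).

φ(n) = (p−1)(q−1) = 268·112 = 30016.
Need d with 17·d ≡ 1 (mod 30016). Apply the extended Euclidean algorithm:
30016 = 1765*17 + 11
17 = 1*11 + 6
11 = 1*6 + 5
6 = 1*5 + 1
5 = 5*1 + 0
Back-substitute:
1 = 6 − 5
1 = −11 + 2·6
1 = 2·17 − 3·11
1 = −3·30016 + 5297·17
So 17·5297 ≡ 1 (mod 30016), hence d = 5297.

5297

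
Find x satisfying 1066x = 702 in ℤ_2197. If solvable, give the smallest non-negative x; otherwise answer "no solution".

First find gcd(1066, 2197):
2197 = 2·1066 + 65
1066 = 16·65 + 26
65 = 2·26 + 13
26 = 2·13 + 0
gcd = 13 and 13 | 702, so solutions exist. Divide through by 13: 82x ≡ 54 (mod 169).
Now find 82⁻¹ mod 169:
169 = 2*82 + 5
82 = 16*5 + 2
5 = 2*2 + 1
2 = 2*1 + 0
Back-substitute:
1 = 5 − 2·2
1 = −2·82 + 33·5
1 = 33·169 − 68·82
So 82·(-68) ≡ 1 (mod 169), i.e. 82⁻¹ ≡ 101.
Then x ≡ 101·54 ≡ 46 (mod 169); the smallest non-negative solution is x = 46.

46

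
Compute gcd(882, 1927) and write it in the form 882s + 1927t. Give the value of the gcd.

Apply Euclid's algorithm to 1927 and 882:
1927 = 2*882 + 163
882 = 5*163 + 67
163 = 2*67 + 29
67 = 2*29 + 9
29 = 3*9 + 2
9 = 4*2 + 1
2 = 2*1 + 0
gcd(882, 1927) = 1.
Express as a combination:
1 = 9 − 4·2
1 = −4·29 + 13·9
1 = 13·67 − 30·29
1 = −30·163 + 73·67
1 = 73·882 − 395·163
1 = −395·1927 + 863·882
So 1 = (-395)·1927 + (863)·882.

1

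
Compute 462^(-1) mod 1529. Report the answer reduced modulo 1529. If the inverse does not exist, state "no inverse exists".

no inverse exists

Compute gcd(462, 1529):
1529 = 3*462 + 143
462 = 3*143 + 33
143 = 4*33 + 11
33 = 3*11 + 0
The gcd is 11, not 1, hence no inverse exists.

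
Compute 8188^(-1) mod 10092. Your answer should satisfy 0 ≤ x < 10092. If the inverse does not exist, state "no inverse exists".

Euclidean algorithm on 10092, 8188:
10092 = 1*8188 + 1904
8188 = 4*1904 + 572
1904 = 3*572 + 188
572 = 3*188 + 8
188 = 23*8 + 4
8 = 2*4 + 0
Since gcd = 4 > 1, 8188 is not a unit mod 10092.

no inverse exists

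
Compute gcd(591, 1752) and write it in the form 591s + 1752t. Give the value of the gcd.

3

Euclidean algorithm:
1752 = 2×591 + 570
591 = 1×570 + 21
570 = 27×21 + 3
21 = 7×3 + 0
gcd(591, 1752) = 3.
Express as a combination:
3 = 570 − 27·21
3 = −27·591 + 28·570
3 = 28·1752 − 83·591
So 3 = (28)·1752 + (-83)·591.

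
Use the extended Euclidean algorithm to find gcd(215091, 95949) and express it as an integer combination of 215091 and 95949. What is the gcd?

Repeated division:
215091 = 2·95949 + 23193
95949 = 4·23193 + 3177
23193 = 7·3177 + 954
3177 = 3·954 + 315
954 = 3·315 + 9
315 = 35·9 + 0
gcd(215091, 95949) = 9.
Back-substituting:
9 = 954 − 3·315
9 = −3·3177 + 10·954
9 = 10·23193 − 73·3177
9 = −73·95949 + 302·23193
9 = 302·215091 − 677·95949
So 9 = (302)·215091 + (-677)·95949.

9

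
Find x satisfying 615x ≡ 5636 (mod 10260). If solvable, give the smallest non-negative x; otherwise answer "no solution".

gcd(615, 10260):
10260 = 16·615 + 420
615 = 1·420 + 195
420 = 2·195 + 30
195 = 6·30 + 15
30 = 2·15 + 0
gcd = 15, but 15 ∤ 5636, so the congruence has no solution.

no solution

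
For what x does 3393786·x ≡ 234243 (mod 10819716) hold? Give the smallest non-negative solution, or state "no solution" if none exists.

no solution

gcd(3393786, 10819716):
10819716 = 3×3393786 + 638358
3393786 = 5×638358 + 201996
638358 = 3×201996 + 32370
201996 = 6×32370 + 7776
32370 = 4×7776 + 1266
7776 = 6×1266 + 180
1266 = 7×180 + 6
180 = 30×6 + 0
gcd = 6, but 6 ∤ 234243, so the congruence has no solution.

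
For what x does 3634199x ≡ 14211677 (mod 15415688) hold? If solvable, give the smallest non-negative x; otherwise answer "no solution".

First find gcd(3634199, 15415688):
15415688 = 4*3634199 + 878892
3634199 = 4*878892 + 118631
878892 = 7*118631 + 48475
118631 = 2*48475 + 21681
48475 = 2*21681 + 5113
21681 = 4*5113 + 1229
5113 = 4*1229 + 197
1229 = 6*197 + 47
197 = 4*47 + 9
47 = 5*9 + 2
9 = 4*2 + 1
2 = 2*1 + 0
gcd = 1, so a unique solution mod 15415688 exists.
Back-substitute for the Bézout coefficients:
1 = 9 − 4·2
1 = −4·47 + 21·9
1 = 21·197 − 88·47
1 = −88·1229 + 549·197
1 = 549·5113 − 2284·1229
1 = −2284·21681 + 9685·5113
1 = 9685·48475 − 21654·21681
1 = −21654·118631 + 52993·48475
1 = 52993·878892 − 392605·118631
1 = −392605·3634199 + 1623413·878892
1 = 1623413·15415688 − 6886257·3634199
So 3634199·(-6886257) ≡ 1 (mod 15415688), giving 3634199⁻¹ ≡ 8529431.
x ≡ 3634199⁻¹·14211677 ≡ 8529431·14211677 ≡ 1789971 (mod 15415688).

1789971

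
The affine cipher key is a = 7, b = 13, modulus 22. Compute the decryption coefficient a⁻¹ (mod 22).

Extended Euclidean algorithm:
22 = 3*7 + 1
7 = 7*1 + 0
gcd = 1, so the inverse exists. Back-substitute:
1 = 22 − 3·7
So 7·(-3) ≡ 1 (mod 22), and -3 ≡ 19 (mod 22).

19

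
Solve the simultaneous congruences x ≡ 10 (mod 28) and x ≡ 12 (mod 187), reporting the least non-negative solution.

Write x = 10 + 28·k. Then 28·k ≡ 12 − 10 ≡ 2 (mod 187).
Need 28⁻¹ mod 187. Extended Euclid on (187, 28):
187 = 6×28 + 19
28 = 1×19 + 9
19 = 2×9 + 1
9 = 9×1 + 0
Back-substitute:
1 = 19 − 2·9
1 = −2·28 + 3·19
1 = 3·187 − 20·28
28⁻¹ ≡ 167 (mod 187), so k ≡ 167·2 ≡ 147 (mod 187).
x = 10 + 28·147 = 4126.

4126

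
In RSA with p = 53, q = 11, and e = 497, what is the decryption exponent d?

113

φ(n) = (p−1)(q−1) = 52·10 = 520.
Need d with 497·d ≡ 1 (mod 520). Apply the extended Euclidean algorithm:
520 = 1*497 + 23
497 = 21*23 + 14
23 = 1*14 + 9
14 = 1*9 + 5
9 = 1*5 + 4
5 = 1*4 + 1
4 = 4*1 + 0
Back-substitute:
1 = 5 − 4
1 = −9 + 2·5
1 = 2·14 − 3·9
1 = −3·23 + 5·14
1 = 5·497 − 108·23
1 = −108·520 + 113·497
So 497·113 ≡ 1 (mod 520), hence d = 113.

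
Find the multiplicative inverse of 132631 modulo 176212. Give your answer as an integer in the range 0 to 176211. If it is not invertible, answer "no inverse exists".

Apply the Euclidean algorithm to 176212 and 132631:
176212 = 1·132631 + 43581
132631 = 3·43581 + 1888
43581 = 23·1888 + 157
1888 = 12·157 + 4
157 = 39·4 + 1
4 = 4·1 + 0
gcd = 1, so the inverse exists. Back-substitute:
1 = 157 − 39·4
1 = −39·1888 + 469·157
1 = 469·43581 − 10826·1888
1 = −10826·132631 + 32947·43581
1 = 32947·176212 − 43773·132631
Hence 132631⁻¹ ≡ -43773 ≡ 132439 (mod 176212).

132439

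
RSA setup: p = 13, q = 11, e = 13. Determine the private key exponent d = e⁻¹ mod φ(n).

φ(n) = (p−1)(q−1) = 12·10 = 120.
Need d with 13·d ≡ 1 (mod 120). Apply the extended Euclidean algorithm:
120 = 9*13 + 3
13 = 4*3 + 1
3 = 3*1 + 0
Back-substitute:
1 = 13 − 4·3
1 = −4·120 + 37·13
So 13·37 ≡ 1 (mod 120), hence d = 37.

37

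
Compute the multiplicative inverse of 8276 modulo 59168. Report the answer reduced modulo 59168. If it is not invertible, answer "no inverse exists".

no inverse exists

Compute gcd(8276, 59168):
59168 = 7*8276 + 1236
8276 = 6*1236 + 860
1236 = 1*860 + 376
860 = 2*376 + 108
376 = 3*108 + 52
108 = 2*52 + 4
52 = 13*4 + 0
Since gcd = 4 > 1, 8276 is not a unit mod 59168.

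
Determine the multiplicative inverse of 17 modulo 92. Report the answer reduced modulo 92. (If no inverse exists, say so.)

65

Apply the Euclidean algorithm to 92 and 17:
92 = 5×17 + 7
17 = 2×7 + 3
7 = 2×3 + 1
3 = 3×1 + 0
Since gcd(17, 92) = 1, back-substitute to write 1 as a combination:
1 = 7 − 2·3
1 = −2·17 + 5·7
1 = 5·92 − 27·17
So 17·(-27) ≡ 1 (mod 92), and -27 ≡ 65 (mod 92).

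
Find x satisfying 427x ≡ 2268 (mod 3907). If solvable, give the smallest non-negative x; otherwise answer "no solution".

First find gcd(427, 3907):
3907 = 9*427 + 64
427 = 6*64 + 43
64 = 1*43 + 21
43 = 2*21 + 1
21 = 21*1 + 0
gcd = 1, so a unique solution mod 3907 exists.
Back-substitute for the Bézout coefficients:
1 = 43 − 2·21
1 = −2·64 + 3·43
1 = 3·427 − 20·64
1 = −20·3907 + 183·427
So 427·(183) ≡ 1 (mod 3907), giving 427⁻¹ ≡ 183.
x ≡ 427⁻¹·2268 ≡ 183·2268 ≡ 902 (mod 3907).

902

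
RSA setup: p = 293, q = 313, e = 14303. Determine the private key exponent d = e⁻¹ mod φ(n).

φ(n) = (p−1)(q−1) = 292·312 = 91104.
Need d with 14303·d ≡ 1 (mod 91104). Apply the extended Euclidean algorithm:
91104 = 6×14303 + 5286
14303 = 2×5286 + 3731
5286 = 1×3731 + 1555
3731 = 2×1555 + 621
1555 = 2×621 + 313
621 = 1×313 + 308
313 = 1×308 + 5
308 = 61×5 + 3
5 = 1×3 + 2
3 = 1×2 + 1
2 = 2×1 + 0
Back-substitute:
1 = 3 − 2
1 = −5 + 2·3
1 = 2·308 − 123·5
1 = −123·313 + 125·308
1 = 125·621 − 248·313
1 = −248·1555 + 621·621
1 = 621·3731 − 1490·1555
1 = −1490·5286 + 2111·3731
1 = 2111·14303 − 5712·5286
1 = −5712·91104 + 36383·14303
So 14303·36383 ≡ 1 (mod 91104), hence d = 36383.

36383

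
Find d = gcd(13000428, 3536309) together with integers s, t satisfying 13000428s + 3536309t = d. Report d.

Repeated division:
13000428 = 3×3536309 + 2391501
3536309 = 1×2391501 + 1144808
2391501 = 2×1144808 + 101885
1144808 = 11×101885 + 24073
101885 = 4×24073 + 5593
24073 = 4×5593 + 1701
5593 = 3×1701 + 490
1701 = 3×490 + 231
490 = 2×231 + 28
231 = 8×28 + 7
28 = 4×7 + 0
gcd(13000428, 3536309) = 7.
Working backward:
7 = 231 − 8·28
7 = −8·490 + 17·231
7 = 17·1701 − 59·490
7 = −59·5593 + 194·1701
7 = 194·24073 − 835·5593
7 = −835·101885 + 3534·24073
7 = 3534·1144808 − 39709·101885
7 = −39709·2391501 + 82952·1144808
7 = 82952·3536309 − 122661·2391501
7 = −122661·13000428 + 450935·3536309
So 7 = (-122661)·13000428 + (450935)·3536309.

7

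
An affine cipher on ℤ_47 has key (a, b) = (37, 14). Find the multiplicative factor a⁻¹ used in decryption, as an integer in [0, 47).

14

gcd(47, 37) by repeated division:
47 = 1×37 + 10
37 = 3×10 + 7
10 = 1×7 + 3
7 = 2×3 + 1
3 = 3×1 + 0
Since gcd(37, 47) = 1, back-substitute to write 1 as a combination:
1 = 7 − 2·3
1 = −2·10 + 3·7
1 = 3·37 − 11·10
1 = −11·47 + 14·37
So 37·14 ≡ 1 (mod 47).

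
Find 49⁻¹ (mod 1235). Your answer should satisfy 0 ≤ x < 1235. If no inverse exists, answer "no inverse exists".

1109

Extended Euclidean algorithm:
1235 = 25·49 + 10
49 = 4·10 + 9
10 = 1·9 + 1
9 = 9·1 + 0
Since gcd(49, 1235) = 1, back-substitute to write 1 as a combination:
1 = 10 − 9
1 = −49 + 5·10
1 = 5·1235 − 126·49
So 49·(-126) ≡ 1 (mod 1235), and -126 ≡ 1109 (mod 1235).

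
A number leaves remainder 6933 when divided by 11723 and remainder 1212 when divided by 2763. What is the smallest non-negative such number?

Write x = 6933 + 11723·k. Then 11723·k ≡ 1212 − 6933 ≡ 2568 (mod 2763).
Need 11723⁻¹ mod 2763. Extended Euclid on (2763, 671):
2763 = 4*671 + 79
671 = 8*79 + 39
79 = 2*39 + 1
39 = 39*1 + 0
Back-substitute:
1 = 79 − 2·39
1 = −2·671 + 17·79
1 = 17·2763 − 70·671
11723⁻¹ ≡ 2693 (mod 2763), so k ≡ 2693·2568 ≡ 2598 (mod 2763).
x = 6933 + 11723·2598 = 30463287.

30463287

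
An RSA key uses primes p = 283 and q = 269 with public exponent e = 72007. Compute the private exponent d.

1567

φ(n) = (p−1)(q−1) = 282·268 = 75576.
Need d with 72007·d ≡ 1 (mod 75576). Apply the extended Euclidean algorithm:
75576 = 1×72007 + 3569
72007 = 20×3569 + 627
3569 = 5×627 + 434
627 = 1×434 + 193
434 = 2×193 + 48
193 = 4×48 + 1
48 = 48×1 + 0
Back-substitute:
1 = 193 − 4·48
1 = −4·434 + 9·193
1 = 9·627 − 13·434
1 = −13·3569 + 74·627
1 = 74·72007 − 1493·3569
1 = −1493·75576 + 1567·72007
So 72007·1567 ≡ 1 (mod 75576), hence d = 1567.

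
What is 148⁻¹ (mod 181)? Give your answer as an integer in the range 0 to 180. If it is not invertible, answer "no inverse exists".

170

gcd(181, 148) by repeated division:
181 = 1·148 + 33
148 = 4·33 + 16
33 = 2·16 + 1
16 = 16·1 + 0
gcd = 1, so the inverse exists. Back-substitute:
1 = 33 − 2·16
1 = −2·148 + 9·33
1 = 9·181 − 11·148
So 148·(-11) ≡ 1 (mod 181), and -11 ≡ 170 (mod 181).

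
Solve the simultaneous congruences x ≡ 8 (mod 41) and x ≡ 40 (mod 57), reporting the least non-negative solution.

Write x = 8 + 41·k. Then 41·k ≡ 40 − 8 ≡ 32 (mod 57).
Need 41⁻¹ mod 57. Extended Euclid on (57, 41):
57 = 1·41 + 16
41 = 2·16 + 9
16 = 1·9 + 7
9 = 1·7 + 2
7 = 3·2 + 1
2 = 2·1 + 0
Back-substitute:
1 = 7 − 3·2
1 = −3·9 + 4·7
1 = 4·16 − 7·9
1 = −7·41 + 18·16
1 = 18·57 − 25·41
41⁻¹ ≡ 32 (mod 57), so k ≡ 32·32 ≡ 55 (mod 57).
x = 8 + 41·55 = 2263.

2263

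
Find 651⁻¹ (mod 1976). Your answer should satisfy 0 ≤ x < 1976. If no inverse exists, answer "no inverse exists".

Apply the Euclidean algorithm to 1976 and 651:
1976 = 3×651 + 23
651 = 28×23 + 7
23 = 3×7 + 2
7 = 3×2 + 1
2 = 2×1 + 0
Since gcd(651, 1976) = 1, back-substitute to write 1 as a combination:
1 = 7 − 3·2
1 = −3·23 + 10·7
1 = 10·651 − 283·23
1 = −283·1976 + 859·651
So 651·859 ≡ 1 (mod 1976).

859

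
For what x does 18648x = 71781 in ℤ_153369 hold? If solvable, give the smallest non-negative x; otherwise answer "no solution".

gcd(18648, 153369):
153369 = 8*18648 + 4185
18648 = 4*4185 + 1908
4185 = 2*1908 + 369
1908 = 5*369 + 63
369 = 5*63 + 54
63 = 1*54 + 9
54 = 6*9 + 0
gcd = 9, but 9 ∤ 71781, so the congruence has no solution.

no solution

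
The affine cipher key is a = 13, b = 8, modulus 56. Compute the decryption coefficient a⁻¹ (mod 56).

gcd(56, 13) by repeated division:
56 = 4*13 + 4
13 = 3*4 + 1
4 = 4*1 + 0
Since gcd(13, 56) = 1, back-substitute to write 1 as a combination:
1 = 13 − 3·4
1 = −3·56 + 13·13
So 13·13 ≡ 1 (mod 56).

13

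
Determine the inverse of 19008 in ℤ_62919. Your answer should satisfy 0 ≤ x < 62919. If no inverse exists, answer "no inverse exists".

no inverse exists

Compute gcd(19008, 62919):
62919 = 3×19008 + 5895
19008 = 3×5895 + 1323
5895 = 4×1323 + 603
1323 = 2×603 + 117
603 = 5×117 + 18
117 = 6×18 + 9
18 = 2×9 + 0
gcd(19008, 62919) = 9 ≠ 1, so 19008 has no multiplicative inverse modulo 62919.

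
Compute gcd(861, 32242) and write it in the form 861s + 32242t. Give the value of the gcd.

7

Euclidean algorithm:
32242 = 37*861 + 385
861 = 2*385 + 91
385 = 4*91 + 21
91 = 4*21 + 7
21 = 3*7 + 0
gcd(861, 32242) = 7.
Working backward:
7 = 91 − 4·21
7 = −4·385 + 17·91
7 = 17·861 − 38·385
7 = −38·32242 + 1423·861
So 7 = (-38)·32242 + (1423)·861.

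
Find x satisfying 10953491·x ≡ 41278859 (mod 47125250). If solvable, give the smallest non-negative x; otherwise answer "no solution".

32756599

First find gcd(10953491, 47125250):
47125250 = 4·10953491 + 3311286
10953491 = 3·3311286 + 1019633
3311286 = 3·1019633 + 252387
1019633 = 4·252387 + 10085
252387 = 25·10085 + 262
10085 = 38·262 + 129
262 = 2·129 + 4
129 = 32·4 + 1
4 = 4·1 + 0
gcd = 1, so a unique solution mod 47125250 exists.
Back-substitute for the Bézout coefficients:
1 = 129 − 32·4
1 = −32·262 + 65·129
1 = 65·10085 − 2502·262
1 = −2502·252387 + 62615·10085
1 = 62615·1019633 − 252962·252387
1 = −252962·3311286 + 821501·1019633
1 = 821501·10953491 − 2717465·3311286
1 = −2717465·47125250 + 11691361·10953491
So 10953491·(11691361) ≡ 1 (mod 47125250), giving 10953491⁻¹ ≡ 11691361.
x ≡ 10953491⁻¹·41278859 ≡ 11691361·41278859 ≡ 32756599 (mod 47125250).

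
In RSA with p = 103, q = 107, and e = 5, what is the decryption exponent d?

4325

φ(n) = (p−1)(q−1) = 102·106 = 10812.
Need d with 5·d ≡ 1 (mod 10812). Apply the extended Euclidean algorithm:
10812 = 2162*5 + 2
5 = 2*2 + 1
2 = 2*1 + 0
Back-substitute:
1 = 5 − 2·2
1 = −2·10812 + 4325·5
So 5·4325 ≡ 1 (mod 10812), hence d = 4325.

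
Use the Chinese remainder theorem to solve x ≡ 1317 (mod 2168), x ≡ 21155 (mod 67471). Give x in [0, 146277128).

Write x = 1317 + 2168·k. Then 2168·k ≡ 21155 − 1317 ≡ 19838 (mod 67471).
Need 2168⁻¹ mod 67471. Extended Euclid on (67471, 2168):
67471 = 31*2168 + 263
2168 = 8*263 + 64
263 = 4*64 + 7
64 = 9*7 + 1
7 = 7*1 + 0
Back-substitute:
1 = 64 − 9·7
1 = −9·263 + 37·64
1 = 37·2168 − 305·263
1 = −305·67471 + 9492·2168
2168⁻¹ ≡ 9492 (mod 67471), so k ≡ 9492·19838 ≡ 58206 (mod 67471).
x = 1317 + 2168·58206 = 126191925.

126191925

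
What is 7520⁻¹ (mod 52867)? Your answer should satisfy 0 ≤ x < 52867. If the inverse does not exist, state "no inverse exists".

Run Euclid on (52867, 7520):
52867 = 7*7520 + 227
7520 = 33*227 + 29
227 = 7*29 + 24
29 = 1*24 + 5
24 = 4*5 + 4
5 = 1*4 + 1
4 = 4*1 + 0
The gcd is 1. Working backward:
1 = 5 − 4
1 = −24 + 5·5
1 = 5·29 − 6·24
1 = −6·227 + 47·29
1 = 47·7520 − 1557·227
1 = −1557·52867 + 10946·7520
So 7520·10946 ≡ 1 (mod 52867).

10946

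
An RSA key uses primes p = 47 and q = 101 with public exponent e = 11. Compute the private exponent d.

2091

φ(n) = (p−1)(q−1) = 46·100 = 4600.
Need d with 11·d ≡ 1 (mod 4600). Apply the extended Euclidean algorithm:
4600 = 418·11 + 2
11 = 5·2 + 1
2 = 2·1 + 0
Back-substitute:
1 = 11 − 5·2
1 = −5·4600 + 2091·11
So 11·2091 ≡ 1 (mod 4600), hence d = 2091.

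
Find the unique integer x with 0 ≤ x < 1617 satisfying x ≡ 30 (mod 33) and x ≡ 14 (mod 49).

Write x = 30 + 33·k. Then 33·k ≡ 14 − 30 ≡ 33 (mod 49).
Need 33⁻¹ mod 49. Extended Euclid on (49, 33):
49 = 1×33 + 16
33 = 2×16 + 1
16 = 16×1 + 0
Back-substitute:
1 = 33 − 2·16
1 = −2·49 + 3·33
33⁻¹ ≡ 3 (mod 49), so k ≡ 3·33 ≡ 1 (mod 49).
x = 30 + 33·1 = 63.

63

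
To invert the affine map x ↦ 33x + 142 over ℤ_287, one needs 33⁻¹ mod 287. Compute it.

87

Run Euclid on (287, 33):
287 = 8*33 + 23
33 = 1*23 + 10
23 = 2*10 + 3
10 = 3*3 + 1
3 = 3*1 + 0
Since gcd(33, 287) = 1, back-substitute to write 1 as a combination:
1 = 10 − 3·3
1 = −3·23 + 7·10
1 = 7·33 − 10·23
1 = −10·287 + 87·33
So 33·87 ≡ 1 (mod 287).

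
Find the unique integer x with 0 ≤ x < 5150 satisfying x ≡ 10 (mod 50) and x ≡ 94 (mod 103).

Write x = 10 + 50·k. Then 50·k ≡ 94 − 10 ≡ 84 (mod 103).
Need 50⁻¹ mod 103. Extended Euclid on (103, 50):
103 = 2*50 + 3
50 = 16*3 + 2
3 = 1*2 + 1
2 = 2*1 + 0
Back-substitute:
1 = 3 − 2
1 = −50 + 17·3
1 = 17·103 − 35·50
50⁻¹ ≡ 68 (mod 103), so k ≡ 68·84 ≡ 47 (mod 103).
x = 10 + 50·47 = 2360.

2360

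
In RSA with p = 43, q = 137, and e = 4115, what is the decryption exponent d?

φ(n) = (p−1)(q−1) = 42·136 = 5712.
Need d with 4115·d ≡ 1 (mod 5712). Apply the extended Euclidean algorithm:
5712 = 1·4115 + 1597
4115 = 2·1597 + 921
1597 = 1·921 + 676
921 = 1·676 + 245
676 = 2·245 + 186
245 = 1·186 + 59
186 = 3·59 + 9
59 = 6·9 + 5
9 = 1·5 + 4
5 = 1·4 + 1
4 = 4·1 + 0
Back-substitute:
1 = 5 − 4
1 = −9 + 2·5
1 = 2·59 − 13·9
1 = −13·186 + 41·59
1 = 41·245 − 54·186
1 = −54·676 + 149·245
1 = 149·921 − 203·676
1 = −203·1597 + 352·921
1 = 352·4115 − 907·1597
1 = −907·5712 + 1259·4115
So 4115·1259 ≡ 1 (mod 5712), hence d = 1259.

1259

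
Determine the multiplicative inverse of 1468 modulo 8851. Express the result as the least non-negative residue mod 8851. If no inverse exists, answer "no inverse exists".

7410

Apply the Euclidean algorithm to 8851 and 1468:
8851 = 6*1468 + 43
1468 = 34*43 + 6
43 = 7*6 + 1
6 = 6*1 + 0
The gcd is 1. Working backward:
1 = 43 − 7·6
1 = −7·1468 + 239·43
1 = 239·8851 − 1441·1468
So 1468·(-1441) ≡ 1 (mod 8851), and -1441 ≡ 7410 (mod 8851).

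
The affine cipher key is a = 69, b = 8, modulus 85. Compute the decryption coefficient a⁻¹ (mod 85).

Apply the Euclidean algorithm to 85 and 69:
85 = 1·69 + 16
69 = 4·16 + 5
16 = 3·5 + 1
5 = 5·1 + 0
Since gcd(69, 85) = 1, back-substitute to write 1 as a combination:
1 = 16 − 3·5
1 = −3·69 + 13·16
1 = 13·85 − 16·69
So 69·(-16) ≡ 1 (mod 85), and -16 ≡ 69 (mod 85).

69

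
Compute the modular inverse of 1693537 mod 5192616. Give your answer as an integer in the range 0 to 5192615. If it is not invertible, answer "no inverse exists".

Run Euclid on (5192616, 1693537):
5192616 = 3·1693537 + 112005
1693537 = 15·112005 + 13462
112005 = 8·13462 + 4309
13462 = 3·4309 + 535
4309 = 8·535 + 29
535 = 18·29 + 13
29 = 2·13 + 3
13 = 4·3 + 1
3 = 3·1 + 0
gcd = 1, so the inverse exists. Back-substitute:
1 = 13 − 4·3
1 = −4·29 + 9·13
1 = 9·535 − 166·29
1 = −166·4309 + 1337·535
1 = 1337·13462 − 4177·4309
1 = −4177·112005 + 34753·13462
1 = 34753·1693537 − 525472·112005
1 = −525472·5192616 + 1611169·1693537
So 1693537·1611169 ≡ 1 (mod 5192616).

1611169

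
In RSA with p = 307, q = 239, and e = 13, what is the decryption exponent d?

φ(n) = (p−1)(q−1) = 306·238 = 72828.
Need d with 13·d ≡ 1 (mod 72828). Apply the extended Euclidean algorithm:
72828 = 5602*13 + 2
13 = 6*2 + 1
2 = 2*1 + 0
Back-substitute:
1 = 13 − 6·2
1 = −6·72828 + 33613·13
So 13·33613 ≡ 1 (mod 72828), hence d = 33613.

33613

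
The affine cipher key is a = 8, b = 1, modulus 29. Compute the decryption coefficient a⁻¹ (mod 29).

Run Euclid on (29, 8):
29 = 3·8 + 5
8 = 1·5 + 3
5 = 1·3 + 2
3 = 1·2 + 1
2 = 2·1 + 0
gcd = 1, so the inverse exists. Back-substitute:
1 = 3 − 2
1 = −5 + 2·3
1 = 2·8 − 3·5
1 = −3·29 + 11·8
So 8·11 ≡ 1 (mod 29).

11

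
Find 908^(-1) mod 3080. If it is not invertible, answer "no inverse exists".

no inverse exists

Euclidean algorithm on 3080, 908:
3080 = 3×908 + 356
908 = 2×356 + 196
356 = 1×196 + 160
196 = 1×160 + 36
160 = 4×36 + 16
36 = 2×16 + 4
16 = 4×4 + 0
gcd(908, 3080) = 4 ≠ 1, so 908 has no multiplicative inverse modulo 3080.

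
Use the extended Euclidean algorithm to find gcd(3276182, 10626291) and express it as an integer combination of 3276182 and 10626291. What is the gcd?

13

Repeated division:
10626291 = 3·3276182 + 797745
3276182 = 4·797745 + 85202
797745 = 9·85202 + 30927
85202 = 2·30927 + 23348
30927 = 1·23348 + 7579
23348 = 3·7579 + 611
7579 = 12·611 + 247
611 = 2·247 + 117
247 = 2·117 + 13
117 = 9·13 + 0
gcd(3276182, 10626291) = 13.
Back-substituting:
13 = 247 − 2·117
13 = −2·611 + 5·247
13 = 5·7579 − 62·611
13 = −62·23348 + 191·7579
13 = 191·30927 − 253·23348
13 = −253·85202 + 697·30927
13 = 697·797745 − 6526·85202
13 = −6526·3276182 + 26801·797745
13 = 26801·10626291 − 86929·3276182
So 13 = (26801)·10626291 + (-86929)·3276182.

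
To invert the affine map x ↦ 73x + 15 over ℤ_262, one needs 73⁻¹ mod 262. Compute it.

gcd(262, 73) by repeated division:
262 = 3*73 + 43
73 = 1*43 + 30
43 = 1*30 + 13
30 = 2*13 + 4
13 = 3*4 + 1
4 = 4*1 + 0
gcd = 1, so the inverse exists. Back-substitute:
1 = 13 − 3·4
1 = −3·30 + 7·13
1 = 7·43 − 10·30
1 = −10·73 + 17·43
1 = 17·262 − 61·73
Thus 73·(-61) ≡ 1 (mod 262); reducing, -61 mod 262 = 201.

201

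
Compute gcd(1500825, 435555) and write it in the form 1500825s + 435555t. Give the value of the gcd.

15

Repeated division:
1500825 = 3×435555 + 194160
435555 = 2×194160 + 47235
194160 = 4×47235 + 5220
47235 = 9×5220 + 255
5220 = 20×255 + 120
255 = 2×120 + 15
120 = 8×15 + 0
gcd(1500825, 435555) = 15.
Express as a combination:
15 = 255 − 2·120
15 = −2·5220 + 41·255
15 = 41·47235 − 371·5220
15 = −371·194160 + 1525·47235
15 = 1525·435555 − 3421·194160
15 = −3421·1500825 + 11788·435555
So 15 = (-3421)·1500825 + (11788)·435555.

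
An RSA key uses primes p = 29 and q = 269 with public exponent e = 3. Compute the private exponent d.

5003

φ(n) = (p−1)(q−1) = 28·268 = 7504.
Need d with 3·d ≡ 1 (mod 7504). Apply the extended Euclidean algorithm:
7504 = 2501·3 + 1
3 = 3·1 + 0
Back-substitute:
1 = 7504 − 2501·3
So 3·(-2501) ≡ 1 (mod 7504), hence d ≡ -2501 ≡ 5003 (mod 7504).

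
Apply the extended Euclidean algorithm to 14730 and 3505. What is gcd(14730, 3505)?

5

Euclidean algorithm:
14730 = 4*3505 + 710
3505 = 4*710 + 665
710 = 1*665 + 45
665 = 14*45 + 35
45 = 1*35 + 10
35 = 3*10 + 5
10 = 2*5 + 0
gcd(14730, 3505) = 5.
Express as a combination:
5 = 35 − 3·10
5 = −3·45 + 4·35
5 = 4·665 − 59·45
5 = −59·710 + 63·665
5 = 63·3505 − 311·710
5 = −311·14730 + 1307·3505
So 5 = (-311)·14730 + (1307)·3505.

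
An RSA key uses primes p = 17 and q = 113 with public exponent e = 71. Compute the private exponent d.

631

φ(n) = (p−1)(q−1) = 16·112 = 1792.
Need d with 71·d ≡ 1 (mod 1792). Apply the extended Euclidean algorithm:
1792 = 25·71 + 17
71 = 4·17 + 3
17 = 5·3 + 2
3 = 1·2 + 1
2 = 2·1 + 0
Back-substitute:
1 = 3 − 2
1 = −17 + 6·3
1 = 6·71 − 25·17
1 = −25·1792 + 631·71
So 71·631 ≡ 1 (mod 1792), hence d = 631.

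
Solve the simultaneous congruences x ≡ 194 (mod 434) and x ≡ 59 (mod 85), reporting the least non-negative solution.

30574

Write x = 194 + 434·k. Then 434·k ≡ 59 − 194 ≡ 35 (mod 85).
Need 434⁻¹ mod 85. Extended Euclid on (85, 9):
85 = 9*9 + 4
9 = 2*4 + 1
4 = 4*1 + 0
Back-substitute:
1 = 9 − 2·4
1 = −2·85 + 19·9
434⁻¹ ≡ 19 (mod 85), so k ≡ 19·35 ≡ 70 (mod 85).
x = 194 + 434·70 = 30574.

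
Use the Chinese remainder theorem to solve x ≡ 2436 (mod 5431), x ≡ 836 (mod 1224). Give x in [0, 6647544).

Write x = 2436 + 5431·k. Then 5431·k ≡ 836 − 2436 ≡ 848 (mod 1224).
Need 5431⁻¹ mod 1224. Extended Euclid on (1224, 535):
1224 = 2×535 + 154
535 = 3×154 + 73
154 = 2×73 + 8
73 = 9×8 + 1
8 = 8×1 + 0
Back-substitute:
1 = 73 − 9·8
1 = −9·154 + 19·73
1 = 19·535 − 66·154
1 = −66·1224 + 151·535
5431⁻¹ ≡ 151 (mod 1224), so k ≡ 151·848 ≡ 752 (mod 1224).
x = 2436 + 5431·752 = 4086548.

4086548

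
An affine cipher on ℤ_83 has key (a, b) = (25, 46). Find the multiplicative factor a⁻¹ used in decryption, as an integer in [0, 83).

10

Run Euclid on (83, 25):
83 = 3*25 + 8
25 = 3*8 + 1
8 = 8*1 + 0
Since gcd(25, 83) = 1, back-substitute to write 1 as a combination:
1 = 25 − 3·8
1 = −3·83 + 10·25
So 25·10 ≡ 1 (mod 83).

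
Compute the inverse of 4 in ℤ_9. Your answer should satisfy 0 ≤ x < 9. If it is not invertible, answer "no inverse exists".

7

gcd(9, 4) by repeated division:
9 = 2·4 + 1
4 = 4·1 + 0
The gcd is 1. Working backward:
1 = 9 − 2·4
Hence 4⁻¹ ≡ -2 ≡ 7 (mod 9).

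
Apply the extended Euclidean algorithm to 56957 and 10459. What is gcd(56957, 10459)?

Euclidean algorithm:
56957 = 5·10459 + 4662
10459 = 2·4662 + 1135
4662 = 4·1135 + 122
1135 = 9·122 + 37
122 = 3·37 + 11
37 = 3·11 + 4
11 = 2·4 + 3
4 = 1·3 + 1
3 = 3·1 + 0
gcd(56957, 10459) = 1.
Express as a combination:
1 = 4 − 3
1 = −11 + 3·4
1 = 3·37 − 10·11
1 = −10·122 + 33·37
1 = 33·1135 − 307·122
1 = −307·4662 + 1261·1135
1 = 1261·10459 − 2829·4662
1 = −2829·56957 + 15406·10459
So 1 = (-2829)·56957 + (15406)·10459.

1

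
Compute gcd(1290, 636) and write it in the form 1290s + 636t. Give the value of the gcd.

6

Apply Euclid's algorithm to 1290 and 636:
1290 = 2×636 + 18
636 = 35×18 + 6
18 = 3×6 + 0
gcd(1290, 636) = 6.
Back-substituting:
6 = 636 − 35·18
6 = −35·1290 + 71·636
So 6 = (-35)·1290 + (71)·636.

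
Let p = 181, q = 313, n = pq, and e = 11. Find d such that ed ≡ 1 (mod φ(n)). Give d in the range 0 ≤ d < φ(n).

10211

φ(n) = (p−1)(q−1) = 180·312 = 56160.
Need d with 11·d ≡ 1 (mod 56160). Apply the extended Euclidean algorithm:
56160 = 5105·11 + 5
11 = 2·5 + 1
5 = 5·1 + 0
Back-substitute:
1 = 11 − 2·5
1 = −2·56160 + 10211·11
So 11·10211 ≡ 1 (mod 56160), hence d = 10211.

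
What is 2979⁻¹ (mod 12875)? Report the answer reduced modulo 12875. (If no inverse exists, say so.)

Run Euclid on (12875, 2979):
12875 = 4·2979 + 959
2979 = 3·959 + 102
959 = 9·102 + 41
102 = 2·41 + 20
41 = 2·20 + 1
20 = 20·1 + 0
The gcd is 1. Working backward:
1 = 41 − 2·20
1 = −2·102 + 5·41
1 = 5·959 − 47·102
1 = −47·2979 + 146·959
1 = 146·12875 − 631·2979
So 2979·(-631) ≡ 1 (mod 12875), and -631 ≡ 12244 (mod 12875).

12244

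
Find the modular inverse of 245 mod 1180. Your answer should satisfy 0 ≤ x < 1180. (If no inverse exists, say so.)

Compute gcd(245, 1180):
1180 = 4·245 + 200
245 = 1·200 + 45
200 = 4·45 + 20
45 = 2·20 + 5
20 = 4·5 + 0
Since gcd = 5 > 1, 245 is not a unit mod 1180.

no inverse exists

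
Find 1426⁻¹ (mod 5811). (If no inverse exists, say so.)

2824

Extended Euclidean algorithm:
5811 = 4·1426 + 107
1426 = 13·107 + 35
107 = 3·35 + 2
35 = 17·2 + 1
2 = 2·1 + 0
gcd = 1, so the inverse exists. Back-substitute:
1 = 35 − 17·2
1 = −17·107 + 52·35
1 = 52·1426 − 693·107
1 = −693·5811 + 2824·1426
So 1426·2824 ≡ 1 (mod 5811).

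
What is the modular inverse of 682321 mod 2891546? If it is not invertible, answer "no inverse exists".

1539151

gcd(2891546, 682321) by repeated division:
2891546 = 4*682321 + 162262
682321 = 4*162262 + 33273
162262 = 4*33273 + 29170
33273 = 1*29170 + 4103
29170 = 7*4103 + 449
4103 = 9*449 + 62
449 = 7*62 + 15
62 = 4*15 + 2
15 = 7*2 + 1
2 = 2*1 + 0
The gcd is 1. Working backward:
1 = 15 − 7·2
1 = −7·62 + 29·15
1 = 29·449 − 210·62
1 = −210·4103 + 1919·449
1 = 1919·29170 − 13643·4103
1 = −13643·33273 + 15562·29170
1 = 15562·162262 − 75891·33273
1 = −75891·682321 + 319126·162262
1 = 319126·2891546 − 1352395·682321
Hence 682321⁻¹ ≡ -1352395 ≡ 1539151 (mod 2891546).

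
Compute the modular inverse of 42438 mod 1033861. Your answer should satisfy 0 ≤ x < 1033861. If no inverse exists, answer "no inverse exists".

Apply the Euclidean algorithm to 1033861 and 42438:
1033861 = 24·42438 + 15349
42438 = 2·15349 + 11740
15349 = 1·11740 + 3609
11740 = 3·3609 + 913
3609 = 3·913 + 870
913 = 1·870 + 43
870 = 20·43 + 10
43 = 4·10 + 3
10 = 3·3 + 1
3 = 3·1 + 0
gcd = 1, so the inverse exists. Back-substitute:
1 = 10 − 3·3
1 = −3·43 + 13·10
1 = 13·870 − 263·43
1 = −263·913 + 276·870
1 = 276·3609 − 1091·913
1 = −1091·11740 + 3549·3609
1 = 3549·15349 − 4640·11740
1 = −4640·42438 + 12829·15349
1 = 12829·1033861 − 312536·42438
Thus 42438·(-312536) ≡ 1 (mod 1033861); reducing, -312536 mod 1033861 = 721325.

721325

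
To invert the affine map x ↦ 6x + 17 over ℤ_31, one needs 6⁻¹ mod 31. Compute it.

Run Euclid on (31, 6):
31 = 5×6 + 1
6 = 6×1 + 0
gcd = 1, so the inverse exists. Back-substitute:
1 = 31 − 5·6
Thus 6·(-5) ≡ 1 (mod 31); reducing, -5 mod 31 = 26.

26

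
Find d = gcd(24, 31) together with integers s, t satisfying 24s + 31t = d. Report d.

Apply Euclid's algorithm to 31 and 24:
31 = 1·24 + 7
24 = 3·7 + 3
7 = 2·3 + 1
3 = 3·1 + 0
gcd(24, 31) = 1.
Express as a combination:
1 = 7 − 2·3
1 = −2·24 + 7·7
1 = 7·31 − 9·24
So 1 = (7)·31 + (-9)·24.

1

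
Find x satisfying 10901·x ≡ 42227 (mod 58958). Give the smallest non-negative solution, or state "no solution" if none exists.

First find gcd(10901, 58958):
58958 = 5*10901 + 4453
10901 = 2*4453 + 1995
4453 = 2*1995 + 463
1995 = 4*463 + 143
463 = 3*143 + 34
143 = 4*34 + 7
34 = 4*7 + 6
7 = 1*6 + 1
6 = 6*1 + 0
gcd = 1, so a unique solution mod 58958 exists.
Back-substitute for the Bézout coefficients:
1 = 7 − 6
1 = −34 + 5·7
1 = 5·143 − 21·34
1 = −21·463 + 68·143
1 = 68·1995 − 293·463
1 = −293·4453 + 654·1995
1 = 654·10901 − 1601·4453
1 = −1601·58958 + 8659·10901
So 10901·(8659) ≡ 1 (mod 58958), giving 10901⁻¹ ≡ 8659.
x ≡ 10901⁻¹·42227 ≡ 8659·42227 ≡ 45035 (mod 58958).

45035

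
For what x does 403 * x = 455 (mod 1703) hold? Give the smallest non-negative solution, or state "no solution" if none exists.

First find gcd(403, 1703):
1703 = 4×403 + 91
403 = 4×91 + 39
91 = 2×39 + 13
39 = 3×13 + 0
gcd = 13 and 13 | 455, so solutions exist. Divide through by 13: 31x ≡ 35 (mod 131).
Now find 31⁻¹ mod 131:
131 = 4·31 + 7
31 = 4·7 + 3
7 = 2·3 + 1
3 = 3·1 + 0
Back-substitute:
1 = 7 − 2·3
1 = −2·31 + 9·7
1 = 9·131 − 38·31
So 31·(-38) ≡ 1 (mod 131), i.e. 31⁻¹ ≡ 93.
Then x ≡ 93·35 ≡ 111 (mod 131); the smallest non-negative solution is x = 111.

111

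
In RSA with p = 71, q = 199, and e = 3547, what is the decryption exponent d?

φ(n) = (p−1)(q−1) = 70·198 = 13860.
Need d with 3547·d ≡ 1 (mod 13860). Apply the extended Euclidean algorithm:
13860 = 3*3547 + 3219
3547 = 1*3219 + 328
3219 = 9*328 + 267
328 = 1*267 + 61
267 = 4*61 + 23
61 = 2*23 + 15
23 = 1*15 + 8
15 = 1*8 + 7
8 = 1*7 + 1
7 = 7*1 + 0
Back-substitute:
1 = 8 − 7
1 = −15 + 2·8
1 = 2·23 − 3·15
1 = −3·61 + 8·23
1 = 8·267 − 35·61
1 = −35·328 + 43·267
1 = 43·3219 − 422·328
1 = −422·3547 + 465·3219
1 = 465·13860 − 1817·3547
So 3547·(-1817) ≡ 1 (mod 13860), hence d ≡ -1817 ≡ 12043 (mod 13860).

12043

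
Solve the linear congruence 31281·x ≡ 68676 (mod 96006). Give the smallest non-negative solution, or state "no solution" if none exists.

First find gcd(31281, 96006):
96006 = 3*31281 + 2163
31281 = 14*2163 + 999
2163 = 2*999 + 165
999 = 6*165 + 9
165 = 18*9 + 3
9 = 3*3 + 0
gcd = 3 and 3 | 68676, so solutions exist. Divide through by 3: 10427x ≡ 22892 (mod 32002).
Now find 10427⁻¹ mod 32002:
32002 = 3·10427 + 721
10427 = 14·721 + 333
721 = 2·333 + 55
333 = 6·55 + 3
55 = 18·3 + 1
3 = 3·1 + 0
Back-substitute:
1 = 55 − 18·3
1 = −18·333 + 109·55
1 = 109·721 − 236·333
1 = −236·10427 + 3413·721
1 = 3413·32002 − 10475·10427
So 10427·(-10475) ≡ 1 (mod 32002), i.e. 10427⁻¹ ≡ 21527.
Then x ≡ 21527·22892 ≡ 29288 (mod 32002); the smallest non-negative solution is x = 29288.

29288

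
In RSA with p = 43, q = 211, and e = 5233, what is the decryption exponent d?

φ(n) = (p−1)(q−1) = 42·210 = 8820.
Need d with 5233·d ≡ 1 (mod 8820). Apply the extended Euclidean algorithm:
8820 = 1·5233 + 3587
5233 = 1·3587 + 1646
3587 = 2·1646 + 295
1646 = 5·295 + 171
295 = 1·171 + 124
171 = 1·124 + 47
124 = 2·47 + 30
47 = 1·30 + 17
30 = 1·17 + 13
17 = 1·13 + 4
13 = 3·4 + 1
4 = 4·1 + 0
Back-substitute:
1 = 13 − 3·4
1 = −3·17 + 4·13
1 = 4·30 − 7·17
1 = −7·47 + 11·30
1 = 11·124 − 29·47
1 = −29·171 + 40·124
1 = 40·295 − 69·171
1 = −69·1646 + 385·295
1 = 385·3587 − 839·1646
1 = −839·5233 + 1224·3587
1 = 1224·8820 − 2063·5233
So 5233·(-2063) ≡ 1 (mod 8820), hence d ≡ -2063 ≡ 6757 (mod 8820).

6757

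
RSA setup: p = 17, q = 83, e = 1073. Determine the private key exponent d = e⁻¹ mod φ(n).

φ(n) = (p−1)(q−1) = 16·82 = 1312.
Need d with 1073·d ≡ 1 (mod 1312). Apply the extended Euclidean algorithm:
1312 = 1*1073 + 239
1073 = 4*239 + 117
239 = 2*117 + 5
117 = 23*5 + 2
5 = 2*2 + 1
2 = 2*1 + 0
Back-substitute:
1 = 5 − 2·2
1 = −2·117 + 47·5
1 = 47·239 − 96·117
1 = −96·1073 + 431·239
1 = 431·1312 − 527·1073
So 1073·(-527) ≡ 1 (mod 1312), hence d ≡ -527 ≡ 785 (mod 1312).

785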